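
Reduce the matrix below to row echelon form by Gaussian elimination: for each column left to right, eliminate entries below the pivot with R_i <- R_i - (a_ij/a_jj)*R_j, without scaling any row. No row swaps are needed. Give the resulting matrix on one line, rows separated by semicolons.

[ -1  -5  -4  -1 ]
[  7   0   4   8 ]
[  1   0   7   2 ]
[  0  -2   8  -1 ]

REF = [-1 -5 -4 -1; 0 -35 -24 1; 0 0 45/7 6/7; 0 0 0 -173/75]

Forward elimination:
R2 <- R2 - (-7)*R1:  [   0  -35  -24    1 ]
R3 <- R3 - (-1)*R1:  [  0  -5   3   1 ]
R3 <- R3 - (1/7)*R2:  [    0     0  45/7   6/7 ]
R4 <- R4 - (2/35)*R2:  [      0       0  328/35  -37/35 ]
R4 <- R4 - (328/225)*R3:  [       0        0        0  -173/75 ]
Row echelon form:
[ -1   -5    -4       -1 ]
[  0  -35   -24        1 ]
[  0    0  45/7      6/7 ]
[  0    0     0  -173/75 ]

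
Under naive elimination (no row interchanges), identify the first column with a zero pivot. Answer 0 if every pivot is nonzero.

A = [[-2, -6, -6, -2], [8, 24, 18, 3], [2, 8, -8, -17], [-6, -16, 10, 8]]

Naive forward elimination:
R2 <- R2 - (-4)*R1:  [  0   0  -6  -5 ]
R3 <- R3 - (-1)*R1:  [   0    2  -14  -19 ]
R4 <- R4 - (3)*R1:  [  0   2  28  14 ]
Matrix at this point:
[ -2  -6   -6   -2 ]
[  0   0   -6   -5 ]
[  0   2  -14  -19 ]
[  0   2   28   14 ]
Pivot entry (2,2) is zero but row 3 has 2 in column 2 -> naive elimination stops; a row interchange (e.g. R2 <-> R3) would be required here.

first zero-pivot column = 2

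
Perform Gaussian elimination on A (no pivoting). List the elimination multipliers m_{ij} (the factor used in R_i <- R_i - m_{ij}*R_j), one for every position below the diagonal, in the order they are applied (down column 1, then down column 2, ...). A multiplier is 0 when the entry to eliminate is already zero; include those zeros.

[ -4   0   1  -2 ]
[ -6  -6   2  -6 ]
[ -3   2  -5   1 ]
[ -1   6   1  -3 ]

multipliers: 3/2, 3/4, 1/4, -1/3, -1, -15/67

Forward elimination:
R2 <- R2 - (3/2)*R1:  [   0   -6  1/2   -3 ]
R3 <- R3 - (3/4)*R1:  [     0      2  -23/4    5/2 ]
R4 <- R4 - (1/4)*R1:  [    0     6   3/4  -5/2 ]
R3 <- R3 - (-1/3)*R2:  [      0       0  -67/12     3/2 ]
R4 <- R4 - (-1)*R2:  [     0      0    5/4  -11/2 ]
R4 <- R4 - (-15/67)*R3:  [       0        0        0  -346/67 ]
Multipliers (in order of application): m_{21} = 3/2, m_{31} = 3/4, m_{41} = 1/4, m_{32} = -1/3, m_{42} = -1, m_{43} = -15/67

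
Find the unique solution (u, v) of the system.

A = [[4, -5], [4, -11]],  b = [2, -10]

Forward elimination on [A|b]:
R2 <- R2 - (1)*R1:  [   0   -6  -12 ]
Row echelon form:
[ 4  -5  |    2 ]
[ 0  -6  |  -12 ]
Back-substitution:
v = (-12) / -6 = 2
u = (2 - (-5)*(2)) / 4 = 3

(3, 2)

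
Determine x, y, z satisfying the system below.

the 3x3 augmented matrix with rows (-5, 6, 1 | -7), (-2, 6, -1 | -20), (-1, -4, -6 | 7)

(-3, -4, 2)

Forward elimination on [A|b]:
R2 <- R2 - (2/5)*R1:  [     0   18/5   -7/5  -86/5 ]
R3 <- R3 - (1/5)*R1:  [     0  -26/5  -31/5   42/5 ]
R3 <- R3 - (-13/9)*R2:  [      0       0   -74/9  -148/9 ]
Row echelon form:
[ -5     6      1  |      -7 ]
[  0  18/5   -7/5  |   -86/5 ]
[  0     0  -74/9  |  -148/9 ]
Back-substitution:
z = (-148/9) / (-74/9) = 2
y = (-86/5 - (-7/5)*(2)) / (18/5) = -4
x = (-7 - (6)*(-4) - (1)*(2)) / -5 = -3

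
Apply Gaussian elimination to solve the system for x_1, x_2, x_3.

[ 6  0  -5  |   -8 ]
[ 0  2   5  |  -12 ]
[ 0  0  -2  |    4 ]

(-3, -1, -2)

Forward elimination on [A|b]:
Row echelon form:
[ 6  0  -5  |   -8 ]
[ 0  2   5  |  -12 ]
[ 0  0  -2  |    4 ]
Back-substitution:
x_3 = (4) / -2 = -2
x_2 = (-12 - (5)*(-2)) / 2 = -1
x_1 = (-8 - (-5)*(-2)) / 6 = -3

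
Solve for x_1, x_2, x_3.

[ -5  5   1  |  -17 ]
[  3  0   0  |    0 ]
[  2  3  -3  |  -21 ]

Forward elimination on [A|b]:
R2 <- R2 - (-3/5)*R1:  [     0      3    3/5  -51/5 ]
R3 <- R3 - (-2/5)*R1:  [      0       5   -13/5  -139/5 ]
R3 <- R3 - (5/3)*R2:  [     0      0  -18/5  -54/5 ]
Row echelon form:
[ -5  5      1  |    -17 ]
[  0  3    3/5  |  -51/5 ]
[  0  0  -18/5  |  -54/5 ]
Back-substitution:
x_3 = (-54/5) / (-18/5) = 3
x_2 = (-51/5 - (3/5)*(3)) / 3 = -4
x_1 = (-17 - (5)*(-4) - (1)*(3)) / -5 = 0

(0, -4, 3)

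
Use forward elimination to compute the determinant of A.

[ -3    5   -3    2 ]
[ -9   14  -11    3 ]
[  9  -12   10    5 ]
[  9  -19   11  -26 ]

det(A) = 60

Forward elimination:
R2 <- R2 - (3)*R1:  [  0  -1  -2  -3 ]
R3 <- R3 - (-3)*R1:  [  0   3   1  11 ]
R4 <- R4 - (-3)*R1:  [   0   -4    2  -20 ]
R3 <- R3 - (-3)*R2:  [  0   0  -5   2 ]
R4 <- R4 - (4)*R2:  [  0   0  10  -8 ]
R4 <- R4 - (-2)*R3:  [  0   0   0  -4 ]
Upper-triangular form:
[ -3   5  -3   2 ]
[  0  -1  -2  -3 ]
[  0   0  -5   2 ]
[  0   0   0  -4 ]
det(A) = (-1)^0 * (-3) * (-1) * (-5) * (-4) = 60  (0 row swaps -> sign +1)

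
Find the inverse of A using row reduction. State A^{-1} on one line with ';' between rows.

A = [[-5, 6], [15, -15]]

inverse = [1 2/5; 1 1/3]

Gauss-Jordan on [A | I]:
R1 <- (1/-5)*R1:  [    1  -6/5  |  -1/5     0 ]
R2 <- R2 - (15)*R1:  [ 0  3  |  3  1 ]
R2 <- (1/3)*R2:  [   0    1  |    1  1/3 ]
R1 <- R1 - (-6/5)*R2:  [   1    0  |    1  2/5 ]
Right block of [I | A^{-1}] is the inverse:
[ 1  2/5 ]
[ 1  1/3 ]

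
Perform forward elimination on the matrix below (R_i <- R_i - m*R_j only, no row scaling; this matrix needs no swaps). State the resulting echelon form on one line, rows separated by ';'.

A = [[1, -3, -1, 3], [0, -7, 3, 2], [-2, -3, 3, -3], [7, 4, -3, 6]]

REF = [1 -3 -1 3; 0 -7 3 2; 0 0 -20/7 3/7; 0 0 0 -113/20]

Forward elimination:
R3 <- R3 - (-2)*R1:  [  0  -9   1   3 ]
R4 <- R4 - (7)*R1:  [   0   25    4  -15 ]
R3 <- R3 - (9/7)*R2:  [     0      0  -20/7    3/7 ]
R4 <- R4 - (-25/7)*R2:  [     0      0  103/7  -55/7 ]
R4 <- R4 - (-103/20)*R3:  [       0        0        0  -113/20 ]
Row echelon form:
[ 1  -3     -1        3 ]
[ 0  -7      3        2 ]
[ 0   0  -20/7      3/7 ]
[ 0   0      0  -113/20 ]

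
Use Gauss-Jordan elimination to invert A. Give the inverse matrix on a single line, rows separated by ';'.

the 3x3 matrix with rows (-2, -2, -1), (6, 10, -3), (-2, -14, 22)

inverse = [-89/20 -29/20 -2/5; 63/20 23/20 3/10; 8/5 3/5 1/5]

Gauss-Jordan on [A | I]:
R1 <- (1/-2)*R1:  [    1     1   1/2  |  -1/2     0     0 ]
R2 <- R2 - (6)*R1:  [  0   4  -6  |   3   1   0 ]
R3 <- R3 - (-2)*R1:  [   0  -12   23  |   -1    0    1 ]
R2 <- (1/4)*R2:  [    0     1  -3/2  |   3/4   1/4     0 ]
R1 <- R1 - (1)*R2:  [    1     0     2  |  -5/4  -1/4     0 ]
R3 <- R3 - (-12)*R2:  [ 0  0  5  |  8  3  1 ]
R3 <- (1/5)*R3:  [   0    0    1  |  8/5  3/5  1/5 ]
R1 <- R1 - (2)*R3:  [      1       0       0  |  -89/20  -29/20    -2/5 ]
R2 <- R2 - (-3/2)*R3:  [     0      1      0  |  63/20  23/20   3/10 ]
Right block of [I | A^{-1}] is the inverse:
[ -89/20  -29/20  -2/5 ]
[  63/20   23/20  3/10 ]
[    8/5     3/5   1/5 ]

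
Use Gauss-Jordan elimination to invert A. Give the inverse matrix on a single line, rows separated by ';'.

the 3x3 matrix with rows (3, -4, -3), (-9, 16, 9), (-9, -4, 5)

inverse = [-29/12 -2/3 -1/4; 3/4 1/4 0; -15/4 -1 -1/4]

Gauss-Jordan on [A | I]:
R1 <- (1/3)*R1:  [    1  -4/3    -1  |   1/3     0     0 ]
R2 <- R2 - (-9)*R1:  [ 0  4  0  |  3  1  0 ]
R3 <- R3 - (-9)*R1:  [   0  -16   -4  |    3    0    1 ]
R2 <- (1/4)*R2:  [   0    1    0  |  3/4  1/4    0 ]
R1 <- R1 - (-4/3)*R2:  [   1    0   -1  |  4/3  1/3    0 ]
R3 <- R3 - (-16)*R2:  [  0   0  -4  |  15   4   1 ]
R3 <- (1/-4)*R3:  [     0      0      1  |  -15/4     -1   -1/4 ]
R1 <- R1 - (-1)*R3:  [      1       0       0  |  -29/12    -2/3    -1/4 ]
Right block of [I | A^{-1}] is the inverse:
[ -29/12  -2/3  -1/4 ]
[    3/4   1/4     0 ]
[  -15/4    -1  -1/4 ]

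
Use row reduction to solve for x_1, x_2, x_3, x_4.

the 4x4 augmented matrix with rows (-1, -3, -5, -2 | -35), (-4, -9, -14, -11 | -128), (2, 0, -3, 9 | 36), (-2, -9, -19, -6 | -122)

Forward elimination on [A|b]:
R2 <- R2 - (4)*R1:  [  0   3   6  -3  12 ]
R3 <- R3 - (-2)*R1:  [   0   -6  -13    5  -34 ]
R4 <- R4 - (2)*R1:  [   0   -3   -9   -2  -52 ]
R3 <- R3 - (-2)*R2:  [   0    0   -1   -1  -10 ]
R4 <- R4 - (-1)*R2:  [   0    0   -3   -5  -40 ]
R4 <- R4 - (3)*R3:  [   0    0    0   -2  -10 ]
Row echelon form:
[ -1  -3  -5  -2  |  -35 ]
[  0   3   6  -3  |   12 ]
[  0   0  -1  -1  |  -10 ]
[  0   0   0  -2  |  -10 ]
Back-substitution:
x_4 = (-10) / -2 = 5
x_3 = (-10 - (-1)*(5)) / -1 = 5
x_2 = (12 - (6)*(5) - (-3)*(5)) / 3 = -1
x_1 = (-35 - (-3)*(-1) - (-5)*(5) - (-2)*(5)) / -1 = 3

(3, -1, 5, 5)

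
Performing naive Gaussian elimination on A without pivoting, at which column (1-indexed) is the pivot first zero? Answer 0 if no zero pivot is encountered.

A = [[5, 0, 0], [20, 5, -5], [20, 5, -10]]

first zero-pivot column = 0

Naive forward elimination:
R2 <- R2 - (4)*R1:  [  0   5  -5 ]
R3 <- R3 - (4)*R1:  [   0    5  -10 ]
R3 <- R3 - (1)*R2:  [  0   0  -5 ]
All pivots nonzero; naive elimination completes without hitting a zero pivot.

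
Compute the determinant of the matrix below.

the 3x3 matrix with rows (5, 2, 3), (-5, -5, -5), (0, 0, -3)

det(A) = 45

Forward elimination:
R2 <- R2 - (-1)*R1:  [  0  -3  -2 ]
Upper-triangular form:
[ 5   2   3 ]
[ 0  -3  -2 ]
[ 0   0  -3 ]
det(A) = (-1)^0 * (5) * (-3) * (-3) = 45  (0 row swaps -> sign +1)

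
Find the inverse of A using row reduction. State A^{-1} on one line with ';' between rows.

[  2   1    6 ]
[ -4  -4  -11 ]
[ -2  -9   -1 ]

Gauss-Jordan on [A | I]:
R1 <- (1/2)*R1:  [   1  1/2    3  |  1/2    0    0 ]
R2 <- R2 - (-4)*R1:  [  0  -2   1  |   2   1   0 ]
R3 <- R3 - (-2)*R1:  [  0  -8   5  |   1   0   1 ]
R2 <- (1/-2)*R2:  [    0     1  -1/2  |    -1  -1/2     0 ]
R1 <- R1 - (1/2)*R2:  [    1     0  13/4  |     1   1/4     0 ]
R3 <- R3 - (-8)*R2:  [  0   0   1  |  -7  -4   1 ]
R1 <- R1 - (13/4)*R3:  [     1      0      0  |   95/4   53/4  -13/4 ]
R2 <- R2 - (-1/2)*R3:  [    0     1     0  |  -9/2  -5/2   1/2 ]
Right block of [I | A^{-1}] is the inverse:
[ 95/4  53/4  -13/4 ]
[ -9/2  -5/2    1/2 ]
[   -7    -4      1 ]

inverse = [95/4 53/4 -13/4; -9/2 -5/2 1/2; -7 -4 1]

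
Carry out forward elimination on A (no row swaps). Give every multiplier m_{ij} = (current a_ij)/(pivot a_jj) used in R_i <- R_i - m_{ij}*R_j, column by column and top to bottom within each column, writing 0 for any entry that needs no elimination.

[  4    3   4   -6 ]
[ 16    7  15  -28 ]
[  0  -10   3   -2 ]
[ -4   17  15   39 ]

multipliers: 4, 0, -1, 2, -4, 3

Forward elimination:
R2 <- R2 - (4)*R1:  [  0  -5  -1  -4 ]
R3: entry in column 1 is already 0 -> m_{31} = 0 (no row operation needed)
R4 <- R4 - (-1)*R1:  [  0  20  19  33 ]
R3 <- R3 - (2)*R2:  [ 0  0  5  6 ]
R4 <- R4 - (-4)*R2:  [  0   0  15  17 ]
R4 <- R4 - (3)*R3:  [  0   0   0  -1 ]
Multipliers (in order of application): m_{21} = 4, m_{31} = 0, m_{41} = -1, m_{32} = 2, m_{42} = -4, m_{43} = 3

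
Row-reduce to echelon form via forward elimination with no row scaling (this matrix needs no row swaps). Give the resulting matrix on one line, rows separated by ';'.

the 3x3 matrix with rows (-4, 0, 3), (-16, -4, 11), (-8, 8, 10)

Forward elimination:
R2 <- R2 - (4)*R1:  [  0  -4  -1 ]
R3 <- R3 - (2)*R1:  [ 0  8  4 ]
R3 <- R3 - (-2)*R2:  [ 0  0  2 ]
Row echelon form:
[ -4   0   3 ]
[  0  -4  -1 ]
[  0   0   2 ]

REF = [-4 0 3; 0 -4 -1; 0 0 2]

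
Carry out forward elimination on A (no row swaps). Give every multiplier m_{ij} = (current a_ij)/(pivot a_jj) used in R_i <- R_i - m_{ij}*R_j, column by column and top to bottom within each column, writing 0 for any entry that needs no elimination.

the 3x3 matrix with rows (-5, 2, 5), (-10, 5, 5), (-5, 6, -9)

multipliers: 2, 1, 4

Forward elimination:
R2 <- R2 - (2)*R1:  [  0   1  -5 ]
R3 <- R3 - (1)*R1:  [   0    4  -14 ]
R3 <- R3 - (4)*R2:  [ 0  0  6 ]
Multipliers (in order of application): m_{21} = 2, m_{31} = 1, m_{32} = 4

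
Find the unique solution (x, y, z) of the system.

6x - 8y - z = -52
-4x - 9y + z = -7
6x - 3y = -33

(-4, 3, 4)

Forward elimination on [A|b]:
R2 <- R2 - (-2/3)*R1:  [      0   -43/3     1/3  -125/3 ]
R3 <- R3 - (1)*R1:  [  0   5   1  19 ]
R3 <- R3 - (-15/43)*R2:  [      0       0   48/43  192/43 ]
Row echelon form:
[ 6     -8     -1  |     -52 ]
[ 0  -43/3    1/3  |  -125/3 ]
[ 0      0  48/43  |  192/43 ]
Back-substitution:
z = (192/43) / (48/43) = 4
y = (-125/3 - (1/3)*(4)) / (-43/3) = 3
x = (-52 - (-8)*(3) - (-1)*(4)) / 6 = -4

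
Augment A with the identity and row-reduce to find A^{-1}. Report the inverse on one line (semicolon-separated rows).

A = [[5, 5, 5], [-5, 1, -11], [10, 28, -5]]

Gauss-Jordan on [A | I]:
R1 <- (1/5)*R1:  [   1    1    1  |  1/5    0    0 ]
R2 <- R2 - (-5)*R1:  [  0   6  -6  |   1   1   0 ]
R3 <- R3 - (10)*R1:  [   0   18  -15  |   -2    0    1 ]
R2 <- (1/6)*R2:  [   0    1   -1  |  1/6  1/6    0 ]
R1 <- R1 - (1)*R2:  [    1     0     2  |  1/30  -1/6     0 ]
R3 <- R3 - (18)*R2:  [  0   0   3  |  -5  -3   1 ]
R3 <- (1/3)*R3:  [    0     0     1  |  -5/3    -1   1/3 ]
R1 <- R1 - (2)*R3:  [      1       0       0  |  101/30    11/6    -2/3 ]
R2 <- R2 - (-1)*R3:  [    0     1     0  |  -3/2  -5/6   1/3 ]
Right block of [I | A^{-1}] is the inverse:
[ 101/30  11/6  -2/3 ]
[   -3/2  -5/6   1/3 ]
[   -5/3    -1   1/3 ]

inverse = [101/30 11/6 -2/3; -3/2 -5/6 1/3; -5/3 -1 1/3]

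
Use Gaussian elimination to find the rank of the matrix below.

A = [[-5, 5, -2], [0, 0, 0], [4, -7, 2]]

Row reduction:
R3 <- R3 - (-4/5)*R1:  [   0   -3  2/5 ]
R2 <-> R3   (pivot in column 2 was zero)
[ -5   5   -2 ]
[  0  -3  2/5 ]
[  0   0    0 ]
Row echelon form:
[ -5   5   -2 ]
[  0  -3  2/5 ]
[  0   0    0 ]
Nonzero rows / pivot columns: 2

rank(A) = 2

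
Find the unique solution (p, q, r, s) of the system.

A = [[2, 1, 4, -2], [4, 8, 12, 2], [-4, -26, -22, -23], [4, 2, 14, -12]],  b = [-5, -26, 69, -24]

(2, -3, -1, 1)

Forward elimination on [A|b]:
R2 <- R2 - (2)*R1:  [   0    6    4    6  -16 ]
R3 <- R3 - (-2)*R1:  [   0  -24  -14  -27   59 ]
R4 <- R4 - (2)*R1:  [   0    0    6   -8  -14 ]
R3 <- R3 - (-4)*R2:  [  0   0   2  -3  -5 ]
R4 <- R4 - (3)*R3:  [ 0  0  0  1  1 ]
Row echelon form:
[ 2  1  4  -2  |   -5 ]
[ 0  6  4   6  |  -16 ]
[ 0  0  2  -3  |   -5 ]
[ 0  0  0   1  |    1 ]
Back-substitution:
s = (1) / 1 = 1
r = (-5 - (-3)*(1)) / 2 = -1
q = (-16 - (4)*(-1) - (6)*(1)) / 6 = -3
p = (-5 - (1)*(-3) - (4)*(-1) - (-2)*(1)) / 2 = 2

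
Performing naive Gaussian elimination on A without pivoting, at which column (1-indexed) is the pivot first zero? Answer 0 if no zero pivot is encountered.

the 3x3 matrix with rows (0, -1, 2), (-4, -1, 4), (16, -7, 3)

first zero-pivot column = 1

Naive forward elimination:
Pivot entry (1,1) is zero but row 2 has -4 in column 1 -> naive elimination stops; a row interchange (e.g. R1 <-> R2) would be required here.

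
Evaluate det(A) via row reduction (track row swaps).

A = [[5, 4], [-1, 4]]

det(A) = 24

Forward elimination:
R2 <- R2 - (-1/5)*R1:  [    0  24/5 ]
Upper-triangular form:
[ 5     4 ]
[ 0  24/5 ]
det(A) = (-1)^0 * (5) * (24/5) = 24  (0 row swaps -> sign +1)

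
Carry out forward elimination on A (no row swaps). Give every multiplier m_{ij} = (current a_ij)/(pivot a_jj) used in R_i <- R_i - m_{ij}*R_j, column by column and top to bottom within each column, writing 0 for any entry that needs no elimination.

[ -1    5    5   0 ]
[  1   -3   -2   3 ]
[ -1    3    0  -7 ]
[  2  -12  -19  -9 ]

multipliers: -1, 1, -2, -1, -1, 3

Forward elimination:
R2 <- R2 - (-1)*R1:  [ 0  2  3  3 ]
R3 <- R3 - (1)*R1:  [  0  -2  -5  -7 ]
R4 <- R4 - (-2)*R1:  [  0  -2  -9  -9 ]
R3 <- R3 - (-1)*R2:  [  0   0  -2  -4 ]
R4 <- R4 - (-1)*R2:  [  0   0  -6  -6 ]
R4 <- R4 - (3)*R3:  [ 0  0  0  6 ]
Multipliers (in order of application): m_{21} = -1, m_{31} = 1, m_{41} = -2, m_{32} = -1, m_{42} = -1, m_{43} = 3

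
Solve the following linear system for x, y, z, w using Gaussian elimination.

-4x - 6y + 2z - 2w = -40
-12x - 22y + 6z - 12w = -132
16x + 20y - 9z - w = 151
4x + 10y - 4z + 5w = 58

(4, 3, -3, 0)

Forward elimination on [A|b]:
R2 <- R2 - (3)*R1:  [   0   -4    0   -6  -12 ]
R3 <- R3 - (-4)*R1:  [  0  -4  -1  -9  -9 ]
R4 <- R4 - (-1)*R1:  [  0   4  -2   3  18 ]
R3 <- R3 - (1)*R2:  [  0   0  -1  -3   3 ]
R4 <- R4 - (-1)*R2:  [  0   0  -2  -3   6 ]
R4 <- R4 - (2)*R3:  [ 0  0  0  3  0 ]
Row echelon form:
[ -4  -6   2  -2  |  -40 ]
[  0  -4   0  -6  |  -12 ]
[  0   0  -1  -3  |    3 ]
[  0   0   0   3  |    0 ]
Back-substitution:
w = (0) / 3 = 0
z = (3 - (-3)*(0)) / -1 = -3
y = (-12 - (-6)*(0)) / -4 = 3
x = (-40 - (-6)*(3) - (2)*(-3) - (-2)*(0)) / -4 = 4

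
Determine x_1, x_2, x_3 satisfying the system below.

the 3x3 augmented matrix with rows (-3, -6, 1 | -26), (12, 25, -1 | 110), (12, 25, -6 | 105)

Forward elimination on [A|b]:
R2 <- R2 - (-4)*R1:  [ 0  1  3  6 ]
R3 <- R3 - (-4)*R1:  [  0   1  -2   1 ]
R3 <- R3 - (1)*R2:  [  0   0  -5  -5 ]
Row echelon form:
[ -3  -6   1  |  -26 ]
[  0   1   3  |    6 ]
[  0   0  -5  |   -5 ]
Back-substitution:
x_3 = (-5) / -5 = 1
x_2 = (6 - (3)*(1)) / 1 = 3
x_1 = (-26 - (-6)*(3) - (1)*(1)) / -3 = 3

(3, 3, 1)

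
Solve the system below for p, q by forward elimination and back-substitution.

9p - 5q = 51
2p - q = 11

(4, -3)

Forward elimination on [A|b]:
R2 <- R2 - (2/9)*R1:  [    0   1/9  -1/3 ]
Row echelon form:
[ 9   -5  |    51 ]
[ 0  1/9  |  -1/3 ]
Back-substitution:
q = (-1/3) / (1/9) = -3
p = (51 - (-5)*(-3)) / 9 = 4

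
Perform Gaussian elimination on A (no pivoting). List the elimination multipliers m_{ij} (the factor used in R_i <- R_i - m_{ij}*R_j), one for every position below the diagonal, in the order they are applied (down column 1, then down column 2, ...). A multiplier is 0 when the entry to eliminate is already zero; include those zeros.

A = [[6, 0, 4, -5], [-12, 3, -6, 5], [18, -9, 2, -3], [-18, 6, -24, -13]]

multipliers: -2, 3, -3, -3, 2, 4

Forward elimination:
R2 <- R2 - (-2)*R1:  [  0   3   2  -5 ]
R3 <- R3 - (3)*R1:  [   0   -9  -10   12 ]
R4 <- R4 - (-3)*R1:  [   0    6  -12  -28 ]
R3 <- R3 - (-3)*R2:  [  0   0  -4  -3 ]
R4 <- R4 - (2)*R2:  [   0    0  -16  -18 ]
R4 <- R4 - (4)*R3:  [  0   0   0  -6 ]
Multipliers (in order of application): m_{21} = -2, m_{31} = 3, m_{41} = -3, m_{32} = -3, m_{42} = 2, m_{43} = 4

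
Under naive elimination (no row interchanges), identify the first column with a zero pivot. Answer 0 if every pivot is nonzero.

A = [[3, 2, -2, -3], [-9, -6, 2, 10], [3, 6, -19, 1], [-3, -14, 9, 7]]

Naive forward elimination:
R2 <- R2 - (-3)*R1:  [  0   0  -4   1 ]
R3 <- R3 - (1)*R1:  [   0    4  -17    4 ]
R4 <- R4 - (-1)*R1:  [   0  -12    7    4 ]
Matrix at this point:
[ 3    2   -2  -3 ]
[ 0    0   -4   1 ]
[ 0    4  -17   4 ]
[ 0  -12    7   4 ]
Pivot entry (2,2) is zero but row 3 has 4 in column 2 -> naive elimination stops; a row interchange (e.g. R2 <-> R3) would be required here.

first zero-pivot column = 2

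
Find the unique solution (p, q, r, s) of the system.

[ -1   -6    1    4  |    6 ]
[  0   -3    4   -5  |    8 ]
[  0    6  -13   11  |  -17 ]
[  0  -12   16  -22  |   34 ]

(-4, -1, 0, -1)

Forward elimination on [A|b]:
R3 <- R3 - (-2)*R2:  [  0   0  -5   1  -1 ]
R4 <- R4 - (4)*R2:  [  0   0   0  -2   2 ]
Row echelon form:
[ -1  -6   1   4  |   6 ]
[  0  -3   4  -5  |   8 ]
[  0   0  -5   1  |  -1 ]
[  0   0   0  -2  |   2 ]
Back-substitution:
s = (2) / -2 = -1
r = (-1 - (1)*(-1)) / -5 = 0
q = (8 - (4)*(0) - (-5)*(-1)) / -3 = -1
p = (6 - (-6)*(-1) - (1)*(0) - (4)*(-1)) / -1 = -4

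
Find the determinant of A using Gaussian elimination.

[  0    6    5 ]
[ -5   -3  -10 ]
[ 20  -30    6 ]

Forward elimination:
R1 <-> R2   (pivot in column 1 was zero)
[ -5   -3  -10 ]
[  0    6    5 ]
[ 20  -30    6 ]
R3 <- R3 - (-4)*R1:  [   0  -42  -34 ]
R3 <- R3 - (-7)*R2:  [ 0  0  1 ]
Upper-triangular form:
[ -5  -3  -10 ]
[  0   6    5 ]
[  0   0    1 ]
det(A) = (-1)^1 * (-5) * (6) * (1) = 30  (1 row swap -> sign -1)

det(A) = 30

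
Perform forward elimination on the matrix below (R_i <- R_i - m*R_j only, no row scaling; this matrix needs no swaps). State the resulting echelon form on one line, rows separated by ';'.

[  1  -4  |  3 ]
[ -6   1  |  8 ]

REF = [1 -4 3; 0 -23 26]

Forward elimination:
R2 <- R2 - (-6)*R1:  [   0  -23   26 ]
Row echelon form:
[ 1   -4  |   3 ]
[ 0  -23  |  26 ]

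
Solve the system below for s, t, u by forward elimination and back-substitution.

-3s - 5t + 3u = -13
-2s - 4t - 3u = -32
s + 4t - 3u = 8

Forward elimination on [A|b]:
R2 <- R2 - (2/3)*R1:  [     0   -2/3     -5  -70/3 ]
R3 <- R3 - (-1/3)*R1:  [    0   7/3    -2  11/3 ]
R3 <- R3 - (-7/2)*R2:  [     0      0  -39/2    -78 ]
Row echelon form:
[ -3    -5      3  |    -13 ]
[  0  -2/3     -5  |  -70/3 ]
[  0     0  -39/2  |    -78 ]
Back-substitution:
u = (-78) / (-39/2) = 4
t = (-70/3 - (-5)*(4)) / (-2/3) = 5
s = (-13 - (-5)*(5) - (3)*(4)) / -3 = 0

(0, 5, 4)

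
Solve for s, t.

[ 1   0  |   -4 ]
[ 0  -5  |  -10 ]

Forward elimination on [A|b]:
Row echelon form:
[ 1   0  |   -4 ]
[ 0  -5  |  -10 ]
Back-substitution:
t = (-10) / -5 = 2
s = (-4) / 1 = -4

(-4, 2)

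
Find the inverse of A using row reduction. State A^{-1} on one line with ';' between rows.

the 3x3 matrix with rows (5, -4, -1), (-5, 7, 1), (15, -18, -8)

Gauss-Jordan on [A | I]:
R1 <- (1/5)*R1:  [    1  -4/5  -1/5  |   1/5     0     0 ]
R2 <- R2 - (-5)*R1:  [ 0  3  0  |  1  1  0 ]
R3 <- R3 - (15)*R1:  [  0  -6  -5  |  -3   0   1 ]
R2 <- (1/3)*R2:  [   0    1    0  |  1/3  1/3    0 ]
R1 <- R1 - (-4/5)*R2:  [    1     0  -1/5  |  7/15  4/15     0 ]
R3 <- R3 - (-6)*R2:  [  0   0  -5  |  -1   2   1 ]
R3 <- (1/-5)*R3:  [    0     0     1  |   1/5  -2/5  -1/5 ]
R1 <- R1 - (-1/5)*R3:  [     1      0      0  |  38/75  14/75  -1/25 ]
Right block of [I | A^{-1}] is the inverse:
[ 38/75  14/75  -1/25 ]
[   1/3    1/3      0 ]
[   1/5   -2/5   -1/5 ]

inverse = [38/75 14/75 -1/25; 1/3 1/3 0; 1/5 -2/5 -1/5]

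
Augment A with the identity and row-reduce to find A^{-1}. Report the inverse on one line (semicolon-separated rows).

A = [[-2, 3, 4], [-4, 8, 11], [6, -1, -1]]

Gauss-Jordan on [A | I]:
R1 <- (1/-2)*R1:  [    1  -3/2    -2  |  -1/2     0     0 ]
R2 <- R2 - (-4)*R1:  [  0   2   3  |  -2   1   0 ]
R3 <- R3 - (6)*R1:  [  0   8  11  |   3   0   1 ]
R2 <- (1/2)*R2:  [   0    1  3/2  |   -1  1/2    0 ]
R1 <- R1 - (-3/2)*R2:  [   1    0  1/4  |   -2  3/4    0 ]
R3 <- R3 - (8)*R2:  [  0   0  -1  |  11  -4   1 ]
R3 <- (1/-1)*R3:  [   0    0    1  |  -11    4   -1 ]
R1 <- R1 - (1/4)*R3:  [    1     0     0  |   3/4  -1/4   1/4 ]
R2 <- R2 - (3/2)*R3:  [     0      1      0  |   31/2  -11/2    3/2 ]
Right block of [I | A^{-1}] is the inverse:
[  3/4   -1/4  1/4 ]
[ 31/2  -11/2  3/2 ]
[  -11      4   -1 ]

inverse = [3/4 -1/4 1/4; 31/2 -11/2 3/2; -11 4 -1]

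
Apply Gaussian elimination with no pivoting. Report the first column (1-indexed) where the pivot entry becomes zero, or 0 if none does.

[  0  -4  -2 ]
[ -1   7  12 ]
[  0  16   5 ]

Naive forward elimination:
Pivot entry (1,1) is zero but row 2 has -1 in column 1 -> naive elimination stops; a row interchange (e.g. R1 <-> R2) would be required here.

first zero-pivot column = 1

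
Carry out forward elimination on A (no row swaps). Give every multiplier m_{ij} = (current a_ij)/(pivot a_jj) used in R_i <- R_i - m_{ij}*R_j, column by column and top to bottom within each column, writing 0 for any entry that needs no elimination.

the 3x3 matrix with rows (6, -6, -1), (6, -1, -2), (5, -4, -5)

Forward elimination:
R2 <- R2 - (1)*R1:  [  0   5  -1 ]
R3 <- R3 - (5/6)*R1:  [     0      1  -25/6 ]
R3 <- R3 - (1/5)*R2:  [       0        0  -119/30 ]
Multipliers (in order of application): m_{21} = 1, m_{31} = 5/6, m_{32} = 1/5

multipliers: 1, 5/6, 1/5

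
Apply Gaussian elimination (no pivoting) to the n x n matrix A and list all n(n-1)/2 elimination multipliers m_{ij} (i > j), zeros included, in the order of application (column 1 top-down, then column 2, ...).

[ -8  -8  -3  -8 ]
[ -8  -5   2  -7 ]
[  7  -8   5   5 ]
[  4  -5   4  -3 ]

multipliers: 1, -7/8, -1/2, -5, -3, 140/219

Forward elimination:
R2 <- R2 - (1)*R1:  [ 0  3  5  1 ]
R3 <- R3 - (-7/8)*R1:  [    0   -15  19/8    -2 ]
R4 <- R4 - (-1/2)*R1:  [   0   -9  5/2   -7 ]
R3 <- R3 - (-5)*R2:  [     0      0  219/8      3 ]
R4 <- R4 - (-3)*R2:  [    0     0  35/2    -4 ]
R4 <- R4 - (140/219)*R3:  [       0        0        0  -432/73 ]
Multipliers (in order of application): m_{21} = 1, m_{31} = -7/8, m_{41} = -1/2, m_{32} = -5, m_{42} = -3, m_{43} = 140/219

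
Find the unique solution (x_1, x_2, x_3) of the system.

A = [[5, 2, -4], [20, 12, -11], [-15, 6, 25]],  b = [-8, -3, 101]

Forward elimination on [A|b]:
R2 <- R2 - (4)*R1:  [  0   4   5  29 ]
R3 <- R3 - (-3)*R1:  [  0  12  13  77 ]
R3 <- R3 - (3)*R2:  [   0    0   -2  -10 ]
Row echelon form:
[ 5  2  -4  |   -8 ]
[ 0  4   5  |   29 ]
[ 0  0  -2  |  -10 ]
Back-substitution:
x_3 = (-10) / -2 = 5
x_2 = (29 - (5)*(5)) / 4 = 1
x_1 = (-8 - (2)*(1) - (-4)*(5)) / 5 = 2

(2, 1, 5)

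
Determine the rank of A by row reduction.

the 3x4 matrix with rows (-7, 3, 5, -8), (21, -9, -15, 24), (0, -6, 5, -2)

Row reduction:
R2 <- R2 - (-3)*R1:  [ 0  0  0  0 ]
R2 <-> R3   (pivot in column 2 was zero)
[ -7   3  5  -8 ]
[  0  -6  5  -2 ]
[  0   0  0   0 ]
Row echelon form:
[ -7   3  5  -8 ]
[  0  -6  5  -2 ]
[  0   0  0   0 ]
Nonzero rows / pivot columns: 2

rank(A) = 2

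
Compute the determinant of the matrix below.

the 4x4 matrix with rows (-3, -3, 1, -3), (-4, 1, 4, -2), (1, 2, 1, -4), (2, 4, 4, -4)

Forward elimination:
R2 <- R2 - (4/3)*R1:  [   0    5  8/3    2 ]
R3 <- R3 - (-1/3)*R1:  [   0    1  4/3   -5 ]
R4 <- R4 - (-2/3)*R1:  [    0     2  14/3    -6 ]
R3 <- R3 - (1/5)*R2:  [     0      0    4/5  -27/5 ]
R4 <- R4 - (2/5)*R2:  [     0      0   18/5  -34/5 ]
R4 <- R4 - (9/2)*R3:  [    0     0     0  35/2 ]
Upper-triangular form:
[ -3  -3    1     -3 ]
[  0   5  8/3      2 ]
[  0   0  4/5  -27/5 ]
[  0   0    0   35/2 ]
det(A) = (-1)^0 * (-3) * (5) * (4/5) * (35/2) = -210  (0 row swaps -> sign +1)

det(A) = -210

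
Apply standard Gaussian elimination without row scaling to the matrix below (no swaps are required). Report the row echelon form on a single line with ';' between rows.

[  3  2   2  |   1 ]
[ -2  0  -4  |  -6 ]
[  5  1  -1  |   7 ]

REF = [3 2 2 1; 0 4/3 -8/3 -16/3; 0 0 -9 -4]

Forward elimination:
R2 <- R2 - (-2/3)*R1:  [     0    4/3   -8/3  -16/3 ]
R3 <- R3 - (5/3)*R1:  [     0   -7/3  -13/3   16/3 ]
R3 <- R3 - (-7/4)*R2:  [  0   0  -9  -4 ]
Row echelon form:
[ 3    2     2  |      1 ]
[ 0  4/3  -8/3  |  -16/3 ]
[ 0    0    -9  |     -4 ]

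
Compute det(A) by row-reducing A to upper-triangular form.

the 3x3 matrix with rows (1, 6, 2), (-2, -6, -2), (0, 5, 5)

det(A) = 20

Forward elimination:
R2 <- R2 - (-2)*R1:  [ 0  6  2 ]
R3 <- R3 - (5/6)*R2:  [    0     0  10/3 ]
Upper-triangular form:
[ 1  6     2 ]
[ 0  6     2 ]
[ 0  0  10/3 ]
det(A) = (-1)^0 * (1) * (6) * (10/3) = 20  (0 row swaps -> sign +1)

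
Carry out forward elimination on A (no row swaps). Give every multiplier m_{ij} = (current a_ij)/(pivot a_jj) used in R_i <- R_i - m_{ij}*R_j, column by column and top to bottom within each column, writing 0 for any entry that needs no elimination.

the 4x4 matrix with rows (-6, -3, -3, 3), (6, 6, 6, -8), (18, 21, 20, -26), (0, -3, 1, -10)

Forward elimination:
R2 <- R2 - (-1)*R1:  [  0   3   3  -5 ]
R3 <- R3 - (-3)*R1:  [   0   12   11  -17 ]
R4: entry in column 1 is already 0 -> m_{41} = 0 (no row operation needed)
R3 <- R3 - (4)*R2:  [  0   0  -1   3 ]
R4 <- R4 - (-1)*R2:  [   0    0    4  -15 ]
R4 <- R4 - (-4)*R3:  [  0   0   0  -3 ]
Multipliers (in order of application): m_{21} = -1, m_{31} = -3, m_{41} = 0, m_{32} = 4, m_{42} = -1, m_{43} = -4

multipliers: -1, -3, 0, 4, -1, -4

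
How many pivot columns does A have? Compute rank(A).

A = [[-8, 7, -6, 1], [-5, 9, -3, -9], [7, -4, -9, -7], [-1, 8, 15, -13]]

Row reduction:
R2 <- R2 - (5/8)*R1:  [     0   37/8    3/4  -77/8 ]
R3 <- R3 - (-7/8)*R1:  [     0   17/8  -57/4  -49/8 ]
R4 <- R4 - (1/8)*R1:  [      0    57/8    63/4  -105/8 ]
R3 <- R3 - (17/37)*R2:  [       0        0  -540/37   -63/37 ]
R4 <- R4 - (57/37)*R2:  [      0       0  540/37   63/37 ]
R4 <- R4 - (-1)*R3:  [ 0  0  0  0 ]
Row echelon form:
[ -8     7       -6       1 ]
[  0  37/8      3/4   -77/8 ]
[  0     0  -540/37  -63/37 ]
[  0     0        0       0 ]
Nonzero rows / pivot columns: 3

rank(A) = 3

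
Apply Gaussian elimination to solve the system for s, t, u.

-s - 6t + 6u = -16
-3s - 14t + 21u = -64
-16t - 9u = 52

(-2, -1, -4)

Forward elimination on [A|b]:
R2 <- R2 - (3)*R1:  [   0    4    3  -16 ]
R3 <- R3 - (-4)*R2:  [   0    0    3  -12 ]
Row echelon form:
[ -1  -6  6  |  -16 ]
[  0   4  3  |  -16 ]
[  0   0  3  |  -12 ]
Back-substitution:
u = (-12) / 3 = -4
t = (-16 - (3)*(-4)) / 4 = -1
s = (-16 - (-6)*(-1) - (6)*(-4)) / -1 = -2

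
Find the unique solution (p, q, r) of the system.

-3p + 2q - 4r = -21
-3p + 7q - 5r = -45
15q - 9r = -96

(-1, -4, 4)

Forward elimination on [A|b]:
R2 <- R2 - (1)*R1:  [   0    5   -1  -24 ]
R3 <- R3 - (3)*R2:  [   0    0   -6  -24 ]
Row echelon form:
[ -3  2  -4  |  -21 ]
[  0  5  -1  |  -24 ]
[  0  0  -6  |  -24 ]
Back-substitution:
r = (-24) / -6 = 4
q = (-24 - (-1)*(4)) / 5 = -4
p = (-21 - (2)*(-4) - (-4)*(4)) / -3 = -1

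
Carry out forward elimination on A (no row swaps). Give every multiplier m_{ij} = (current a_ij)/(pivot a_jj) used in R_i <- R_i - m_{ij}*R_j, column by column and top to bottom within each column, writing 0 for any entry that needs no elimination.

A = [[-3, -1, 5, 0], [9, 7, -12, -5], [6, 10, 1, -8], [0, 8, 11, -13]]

multipliers: -3, -2, 0, 2, 2, 1

Forward elimination:
R2 <- R2 - (-3)*R1:  [  0   4   3  -5 ]
R3 <- R3 - (-2)*R1:  [  0   8  11  -8 ]
R4: entry in column 1 is already 0 -> m_{41} = 0 (no row operation needed)
R3 <- R3 - (2)*R2:  [ 0  0  5  2 ]
R4 <- R4 - (2)*R2:  [  0   0   5  -3 ]
R4 <- R4 - (1)*R3:  [  0   0   0  -5 ]
Multipliers (in order of application): m_{21} = -3, m_{31} = -2, m_{41} = 0, m_{32} = 2, m_{42} = 2, m_{43} = 1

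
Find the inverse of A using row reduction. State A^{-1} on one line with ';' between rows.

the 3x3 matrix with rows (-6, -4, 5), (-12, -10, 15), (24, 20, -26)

inverse = [-5/6 -1/12 -5/24; 1 3/4 5/8; 0 1/2 1/4]

Gauss-Jordan on [A | I]:
R1 <- (1/-6)*R1:  [    1   2/3  -5/6  |  -1/6     0     0 ]
R2 <- R2 - (-12)*R1:  [  0  -2   5  |  -2   1   0 ]
R3 <- R3 - (24)*R1:  [  0   4  -6  |   4   0   1 ]
R2 <- (1/-2)*R2:  [    0     1  -5/2  |     1  -1/2     0 ]
R1 <- R1 - (2/3)*R2:  [    1     0   5/6  |  -5/6   1/3     0 ]
R3 <- R3 - (4)*R2:  [ 0  0  4  |  0  2  1 ]
R3 <- (1/4)*R3:  [   0    0    1  |    0  1/2  1/4 ]
R1 <- R1 - (5/6)*R3:  [     1      0      0  |   -5/6  -1/12  -5/24 ]
R2 <- R2 - (-5/2)*R3:  [   0    1    0  |    1  3/4  5/8 ]
Right block of [I | A^{-1}] is the inverse:
[ -5/6  -1/12  -5/24 ]
[    1    3/4    5/8 ]
[    0    1/2    1/4 ]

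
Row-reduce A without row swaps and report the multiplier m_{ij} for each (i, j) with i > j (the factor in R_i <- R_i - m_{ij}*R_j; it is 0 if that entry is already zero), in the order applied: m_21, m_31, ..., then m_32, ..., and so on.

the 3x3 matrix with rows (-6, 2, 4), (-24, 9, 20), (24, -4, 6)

Forward elimination:
R2 <- R2 - (4)*R1:  [ 0  1  4 ]
R3 <- R3 - (-4)*R1:  [  0   4  22 ]
R3 <- R3 - (4)*R2:  [ 0  0  6 ]
Multipliers (in order of application): m_{21} = 4, m_{31} = -4, m_{32} = 4

multipliers: 4, -4, 4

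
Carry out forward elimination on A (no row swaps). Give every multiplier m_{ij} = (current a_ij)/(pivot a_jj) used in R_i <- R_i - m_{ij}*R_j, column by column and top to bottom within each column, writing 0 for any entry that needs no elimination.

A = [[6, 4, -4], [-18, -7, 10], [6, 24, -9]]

Forward elimination:
R2 <- R2 - (-3)*R1:  [  0   5  -2 ]
R3 <- R3 - (1)*R1:  [  0  20  -5 ]
R3 <- R3 - (4)*R2:  [ 0  0  3 ]
Multipliers (in order of application): m_{21} = -3, m_{31} = 1, m_{32} = 4

multipliers: -3, 1, 4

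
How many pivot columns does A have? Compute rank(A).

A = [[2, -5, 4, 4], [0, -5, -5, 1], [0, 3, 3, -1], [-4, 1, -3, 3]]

rank(A) = 4

Row reduction:
R4 <- R4 - (-2)*R1:  [  0  -9   5  11 ]
R3 <- R3 - (-3/5)*R2:  [    0     0     0  -2/5 ]
R4 <- R4 - (9/5)*R2:  [    0     0    14  46/5 ]
R3 <-> R4   (pivot in column 3 was zero)
[ 2  -5   4     4 ]
[ 0  -5  -5     1 ]
[ 0   0  14  46/5 ]
[ 0   0   0  -2/5 ]
Row echelon form:
[ 2  -5   4     4 ]
[ 0  -5  -5     1 ]
[ 0   0  14  46/5 ]
[ 0   0   0  -2/5 ]
Nonzero rows / pivot columns: 4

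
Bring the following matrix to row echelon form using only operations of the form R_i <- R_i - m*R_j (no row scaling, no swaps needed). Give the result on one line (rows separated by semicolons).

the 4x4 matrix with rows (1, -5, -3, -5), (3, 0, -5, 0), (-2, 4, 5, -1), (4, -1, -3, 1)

REF = [1 -5 -3 -5; 0 15 4 15; 0 0 3/5 -5; 0 0 0 313/9]

Forward elimination:
R2 <- R2 - (3)*R1:  [  0  15   4  15 ]
R3 <- R3 - (-2)*R1:  [   0   -6   -1  -11 ]
R4 <- R4 - (4)*R1:  [  0  19   9  21 ]
R3 <- R3 - (-2/5)*R2:  [   0    0  3/5   -5 ]
R4 <- R4 - (19/15)*R2:  [     0      0  59/15      2 ]
R4 <- R4 - (59/9)*R3:  [     0      0      0  313/9 ]
Row echelon form:
[ 1  -5   -3     -5 ]
[ 0  15    4     15 ]
[ 0   0  3/5     -5 ]
[ 0   0    0  313/9 ]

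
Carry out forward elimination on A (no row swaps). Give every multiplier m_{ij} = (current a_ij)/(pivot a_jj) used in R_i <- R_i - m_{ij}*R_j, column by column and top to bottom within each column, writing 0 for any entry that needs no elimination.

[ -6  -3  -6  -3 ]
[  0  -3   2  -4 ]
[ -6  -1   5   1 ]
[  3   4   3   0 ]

Forward elimination:
R2: entry in column 1 is already 0 -> m_{21} = 0 (no row operation needed)
R3 <- R3 - (1)*R1:  [  0   2  11   4 ]
R4 <- R4 - (-1/2)*R1:  [    0   5/2     0  -3/2 ]
R3 <- R3 - (-2/3)*R2:  [    0     0  37/3   4/3 ]
R4 <- R4 - (-5/6)*R2:  [     0      0    5/3  -29/6 ]
R4 <- R4 - (5/37)*R3:  [       0        0        0  -371/74 ]
Multipliers (in order of application): m_{21} = 0, m_{31} = 1, m_{41} = -1/2, m_{32} = -2/3, m_{42} = -5/6, m_{43} = 5/37

multipliers: 0, 1, -1/2, -2/3, -5/6, 5/37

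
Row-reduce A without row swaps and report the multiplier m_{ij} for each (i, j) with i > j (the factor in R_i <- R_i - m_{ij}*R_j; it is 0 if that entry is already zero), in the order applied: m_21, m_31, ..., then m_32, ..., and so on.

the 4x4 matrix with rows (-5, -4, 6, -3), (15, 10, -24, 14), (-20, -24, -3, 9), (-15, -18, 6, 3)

Forward elimination:
R2 <- R2 - (-3)*R1:  [  0  -2  -6   5 ]
R3 <- R3 - (4)*R1:  [   0   -8  -27   21 ]
R4 <- R4 - (3)*R1:  [   0   -6  -12   12 ]
R3 <- R3 - (4)*R2:  [  0   0  -3   1 ]
R4 <- R4 - (3)*R2:  [  0   0   6  -3 ]
R4 <- R4 - (-2)*R3:  [  0   0   0  -1 ]
Multipliers (in order of application): m_{21} = -3, m_{31} = 4, m_{41} = 3, m_{32} = 4, m_{42} = 3, m_{43} = -2

multipliers: -3, 4, 3, 4, 3, -2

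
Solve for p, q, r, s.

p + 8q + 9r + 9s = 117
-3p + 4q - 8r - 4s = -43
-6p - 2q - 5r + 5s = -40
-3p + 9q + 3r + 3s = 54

(5, 5, 4, 4)

Forward elimination on [A|b]:
R2 <- R2 - (-3)*R1:  [   0   28   19   23  308 ]
R3 <- R3 - (-6)*R1:  [   0   46   49   59  662 ]
R4 <- R4 - (-3)*R1:  [   0   33   30   30  405 ]
R3 <- R3 - (23/14)*R2:  [      0       0  249/14  297/14     156 ]
R4 <- R4 - (33/28)*R2:  [      0       0  213/28   81/28      42 ]
R4 <- R4 - (71/166)*R3:  [        0         0         0   -513/83  -2052/83 ]
Row echelon form:
[ 1   8       9        9  |       117 ]
[ 0  28      19       23  |       308 ]
[ 0   0  249/14   297/14  |       156 ]
[ 0   0       0  -513/83  |  -2052/83 ]
Back-substitution:
s = (-2052/83) / (-513/83) = 4
r = (156 - (297/14)*(4)) / (249/14) = 4
q = (308 - (19)*(4) - (23)*(4)) / 28 = 5
p = (117 - (8)*(5) - (9)*(4) - (9)*(4)) / 1 = 5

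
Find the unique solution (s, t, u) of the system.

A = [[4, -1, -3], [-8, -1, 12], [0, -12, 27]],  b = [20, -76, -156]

(3, 4, -4)

Forward elimination on [A|b]:
R2 <- R2 - (-2)*R1:  [   0   -3    6  -36 ]
R3 <- R3 - (4)*R2:  [   0    0    3  -12 ]
Row echelon form:
[ 4  -1  -3  |   20 ]
[ 0  -3   6  |  -36 ]
[ 0   0   3  |  -12 ]
Back-substitution:
u = (-12) / 3 = -4
t = (-36 - (6)*(-4)) / -3 = 4
s = (20 - (-1)*(4) - (-3)*(-4)) / 4 = 3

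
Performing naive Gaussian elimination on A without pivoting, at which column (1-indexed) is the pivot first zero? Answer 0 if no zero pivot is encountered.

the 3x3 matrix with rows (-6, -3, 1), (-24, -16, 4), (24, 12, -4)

Naive forward elimination:
R2 <- R2 - (4)*R1:  [  0  -4   0 ]
R3 <- R3 - (-4)*R1:  [ 0  0  0 ]
Matrix at this point:
[ -6  -3  1 ]
[  0  -4  0 ]
[  0   0  0 ]
Pivot entry (3,3) in the last row is zero and there are no rows below to swap with -> zero pivot in column 3 (A is singular).

first zero-pivot column = 3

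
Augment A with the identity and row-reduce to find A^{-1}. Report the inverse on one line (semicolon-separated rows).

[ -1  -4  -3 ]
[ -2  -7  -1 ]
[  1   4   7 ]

Gauss-Jordan on [A | I]:
R1 <- (1/-1)*R1:  [  1   4   3  |  -1   0   0 ]
R2 <- R2 - (-2)*R1:  [  0   1   5  |  -2   1   0 ]
R3 <- R3 - (1)*R1:  [ 0  0  4  |  1  0  1 ]
R1 <- R1 - (4)*R2:  [   1    0  -17  |    7   -4    0 ]
R3 <- (1/4)*R3:  [   0    0    1  |  1/4    0  1/4 ]
R1 <- R1 - (-17)*R3:  [    1     0     0  |  45/4    -4  17/4 ]
R2 <- R2 - (5)*R3:  [     0      1      0  |  -13/4      1   -5/4 ]
Right block of [I | A^{-1}] is the inverse:
[  45/4  -4  17/4 ]
[ -13/4   1  -5/4 ]
[   1/4   0   1/4 ]

inverse = [45/4 -4 17/4; -13/4 1 -5/4; 1/4 0 1/4]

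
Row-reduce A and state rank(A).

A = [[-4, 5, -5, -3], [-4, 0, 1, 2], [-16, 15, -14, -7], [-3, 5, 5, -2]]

rank(A) = 3

Row reduction:
R2 <- R2 - (1)*R1:  [  0  -5   6   5 ]
R3 <- R3 - (4)*R1:  [  0  -5   6   5 ]
R4 <- R4 - (3/4)*R1:  [    0   5/4  35/4   1/4 ]
R3 <- R3 - (1)*R2:  [ 0  0  0  0 ]
R4 <- R4 - (-1/4)*R2:  [    0     0  41/4   3/2 ]
R3 <-> R4   (pivot in column 3 was zero)
[ -4   5    -5   -3 ]
[  0  -5     6    5 ]
[  0   0  41/4  3/2 ]
[  0   0     0    0 ]
Row echelon form:
[ -4   5    -5   -3 ]
[  0  -5     6    5 ]
[  0   0  41/4  3/2 ]
[  0   0     0    0 ]
Nonzero rows / pivot columns: 3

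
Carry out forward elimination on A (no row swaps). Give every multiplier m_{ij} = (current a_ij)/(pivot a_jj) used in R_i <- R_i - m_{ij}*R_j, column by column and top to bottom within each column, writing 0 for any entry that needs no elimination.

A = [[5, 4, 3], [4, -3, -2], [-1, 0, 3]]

Forward elimination:
R2 <- R2 - (4/5)*R1:  [     0  -31/5  -22/5 ]
R3 <- R3 - (-1/5)*R1:  [    0   4/5  18/5 ]
R3 <- R3 - (-4/31)*R2:  [     0      0  94/31 ]
Multipliers (in order of application): m_{21} = 4/5, m_{31} = -1/5, m_{32} = -4/31

multipliers: 4/5, -1/5, -4/31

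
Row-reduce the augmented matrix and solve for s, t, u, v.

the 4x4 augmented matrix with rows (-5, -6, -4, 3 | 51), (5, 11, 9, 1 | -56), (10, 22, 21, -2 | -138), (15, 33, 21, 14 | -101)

(-2, -3, -2, 5)

Forward elimination on [A|b]:
R2 <- R2 - (-1)*R1:  [  0   5   5   4  -5 ]
R3 <- R3 - (-2)*R1:  [   0   10   13    4  -36 ]
R4 <- R4 - (-3)*R1:  [  0  15   9  23  52 ]
R3 <- R3 - (2)*R2:  [   0    0    3   -4  -26 ]
R4 <- R4 - (3)*R2:  [  0   0  -6  11  67 ]
R4 <- R4 - (-2)*R3:  [  0   0   0   3  15 ]
Row echelon form:
[ -5  -6  -4   3  |   51 ]
[  0   5   5   4  |   -5 ]
[  0   0   3  -4  |  -26 ]
[  0   0   0   3  |   15 ]
Back-substitution:
v = (15) / 3 = 5
u = (-26 - (-4)*(5)) / 3 = -2
t = (-5 - (5)*(-2) - (4)*(5)) / 5 = -3
s = (51 - (-6)*(-3) - (-4)*(-2) - (3)*(5)) / -5 = -2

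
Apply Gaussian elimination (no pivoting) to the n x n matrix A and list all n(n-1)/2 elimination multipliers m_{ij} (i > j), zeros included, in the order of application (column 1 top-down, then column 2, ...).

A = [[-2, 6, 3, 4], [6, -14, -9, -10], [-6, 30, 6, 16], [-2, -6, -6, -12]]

multipliers: -3, 3, 1, 3, -3, 3

Forward elimination:
R2 <- R2 - (-3)*R1:  [ 0  4  0  2 ]
R3 <- R3 - (3)*R1:  [  0  12  -3   4 ]
R4 <- R4 - (1)*R1:  [   0  -12   -9  -16 ]
R3 <- R3 - (3)*R2:  [  0   0  -3  -2 ]
R4 <- R4 - (-3)*R2:  [   0    0   -9  -10 ]
R4 <- R4 - (3)*R3:  [  0   0   0  -4 ]
Multipliers (in order of application): m_{21} = -3, m_{31} = 3, m_{41} = 1, m_{32} = 3, m_{42} = -3, m_{43} = 3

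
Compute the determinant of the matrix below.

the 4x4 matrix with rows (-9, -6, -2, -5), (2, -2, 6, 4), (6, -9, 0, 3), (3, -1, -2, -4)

det(A) = 3036

Forward elimination:
R2 <- R2 - (-2/9)*R1:  [     0  -10/3   50/9   26/9 ]
R3 <- R3 - (-2/3)*R1:  [    0   -13  -4/3  -1/3 ]
R4 <- R4 - (-1/3)*R1:  [     0     -3   -8/3  -17/3 ]
R3 <- R3 - (39/10)*R2:  [     0      0    -23  -58/5 ]
R4 <- R4 - (9/10)*R2:  [       0        0    -23/3  -124/15 ]
R4 <- R4 - (1/3)*R3:  [     0      0      0  -22/5 ]
Upper-triangular form:
[ -9     -6    -2     -5 ]
[  0  -10/3  50/9   26/9 ]
[  0      0   -23  -58/5 ]
[  0      0     0  -22/5 ]
det(A) = (-1)^0 * (-9) * (-10/3) * (-23) * (-22/5) = 3036  (0 row swaps -> sign +1)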